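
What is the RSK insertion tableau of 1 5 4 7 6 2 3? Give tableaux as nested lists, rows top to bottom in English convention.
Insert 1: appended to row 1. P = [[1]].
Insert 5: appended to row 1. P = [[1, 5]].
Insert 4: 4 bumps 5 from row 1; 5 starts row 2. P = [[1, 4], [5]].
Insert 7: appended to row 1. P = [[1, 4, 7], [5]].
Insert 6: 6 bumps 7 from row 1; 7 appends to row 2. P = [[1, 4, 6], [5, 7]].
Insert 2: 2 bumps 4 from row 1; 4 bumps 5 from row 2; 5 starts row 3. P = [[1, 2, 6], [4, 7], [5]].
Insert 3: 3 bumps 6 from row 1; 6 bumps 7 from row 2; 7 appends to row 3. P = [[1, 2, 3], [4, 6], [5, 7]].

So P = [[1, 2, 3], [4, 6], [5, 7]].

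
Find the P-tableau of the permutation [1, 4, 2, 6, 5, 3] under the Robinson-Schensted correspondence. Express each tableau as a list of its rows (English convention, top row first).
Insert 1: appended to row 1. P = [[1]].
Insert 4: appended to row 1. P = [[1, 4]].
Insert 2: 2 bumps 4 from row 1; 4 starts row 2. P = [[1, 2], [4]].
Insert 6: appended to row 1. P = [[1, 2, 6], [4]].
Insert 5: 5 bumps 6 from row 1; 6 appends to row 2. P = [[1, 2, 5], [4, 6]].
Insert 3: 3 bumps 5 from row 1; 5 bumps 6 from row 2; 6 starts row 3. P = [[1, 2, 3], [4, 5], [6]].

So P = [[1, 2, 3], [4, 5], [6]].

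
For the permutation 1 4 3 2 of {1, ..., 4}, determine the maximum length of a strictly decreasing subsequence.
3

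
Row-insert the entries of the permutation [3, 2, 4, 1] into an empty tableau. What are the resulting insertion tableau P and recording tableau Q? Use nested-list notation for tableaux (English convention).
P = [[1, 4], [2], [3]], Q = [[1, 3], [2], [4]]

Insert each entry of the permutation into P by Schensted row insertion, recording in Q the position of each new cell.

Insert 3: appended to row 1. P = [[3]], Q = [[1]].
Insert 2: 2 bumps 3 from row 1; 3 starts row 2. P = [[2], [3]], Q = [[1], [2]].
Insert 4: appended to row 1. P = [[2, 4], [3]], Q = [[1, 3], [2]].
Insert 1: 1 bumps 2 from row 1; 2 bumps 3 from row 2; 3 starts row 3. P = [[1, 4], [2], [3]], Q = [[1, 3], [2], [4]].

So P = [[1, 4], [2], [3]], Q = [[1, 3], [2], [4]].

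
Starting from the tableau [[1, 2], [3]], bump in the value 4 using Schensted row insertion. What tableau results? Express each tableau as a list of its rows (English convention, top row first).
4 is larger than every entry of row 1, so it is appended to row 1. The new tableau is [[1, 2, 4], [3]].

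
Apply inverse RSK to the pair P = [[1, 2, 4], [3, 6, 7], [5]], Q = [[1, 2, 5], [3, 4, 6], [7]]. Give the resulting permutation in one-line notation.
5 6 1 3 7 4 2

Reverse the RSK construction: for i from n down to 1, find the cell of Q containing i, remove the entry at that cell from P, and reverse-bump it up through P; the value ejected from row 1 is w(i).

Step i=7: Q has 7 at row 3, column 1; remove 5 from row 3 of P and reverse-bump: 5 enters row 2 and ejects 3; 3 enters row 1 and ejects 2. So w(7) = 2. P is now [[1, 3, 4], [5, 6, 7]].
Step i=6: Q has 6 at row 2, column 3; remove 7 from row 2 of P and reverse-bump: 7 enters row 1 and ejects 4. So w(6) = 4. P is now [[1, 3, 7], [5, 6]].
Step i=5: Q has 5 at row 1, column 3; remove that cell from P, ejecting 7. So w(5) = 7. P is now [[1, 3], [5, 6]].
Step i=4: Q has 4 at row 2, column 2; remove 6 from row 2 of P and reverse-bump: 6 enters row 1 and ejects 3. So w(4) = 3. P is now [[1, 6], [5]].
Step i=3: Q has 3 at row 2, column 1; remove 5 from row 2 of P and reverse-bump: 5 enters row 1 and ejects 1. So w(3) = 1. P is now [[5, 6]].
Step i=2: Q has 2 at row 1, column 2; remove that cell from P, ejecting 6. So w(2) = 6. P is now [[5]].
Step i=1: Q has 1 at row 1, column 1; remove that cell from P, ejecting 5. So w(1) = 5. P is now [].

So w = 5 6 1 3 7 4 2.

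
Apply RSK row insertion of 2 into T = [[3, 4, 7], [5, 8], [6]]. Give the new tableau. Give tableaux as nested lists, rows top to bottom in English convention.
[[2, 4, 7], [3, 8], [5], [6]]

In row 1, 2 replaces 3 (the leftmost entry greater than 2); 3 is bumped to row 2. In row 2, 3 replaces 5 (the leftmost entry greater than 3); 5 is bumped to row 3. In row 3, 5 replaces 6 (the leftmost entry greater than 5); 6 is bumped to row 4. 6 starts a new row 4. The new tableau is [[2, 4, 7], [3, 8], [5], [6]].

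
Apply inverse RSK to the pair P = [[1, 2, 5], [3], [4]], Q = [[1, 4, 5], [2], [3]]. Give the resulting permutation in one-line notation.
Reverse the RSK construction: for i from n down to 1, find the cell of Q containing i, remove the entry at that cell from P, and reverse-bump it up through P; the value ejected from row 1 is w(i).

Step i=5: Q has 5 at row 1, column 3; remove that cell from P, ejecting 5. So w(5) = 5. P is now [[1, 2], [3], [4]].
Step i=4: Q has 4 at row 1, column 2; remove that cell from P, ejecting 2. So w(4) = 2. P is now [[1], [3], [4]].
Step i=3: Q has 3 at row 3, column 1; remove 4 from row 3 of P and reverse-bump: 4 enters row 2 and ejects 3; 3 enters row 1 and ejects 1. So w(3) = 1. P is now [[3], [4]].
Step i=2: Q has 2 at row 2, column 1; remove 4 from row 2 of P and reverse-bump: 4 enters row 1 and ejects 3. So w(2) = 3. P is now [[4]].
Step i=1: Q has 1 at row 1, column 1; remove that cell from P, ejecting 4. So w(1) = 4. P is now [].

So w = 4 3 1 2 5.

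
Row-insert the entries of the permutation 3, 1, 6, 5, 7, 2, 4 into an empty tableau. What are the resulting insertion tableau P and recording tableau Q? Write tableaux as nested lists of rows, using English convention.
Insert each entry of the permutation into P by Schensted row insertion, recording in Q the position of each new cell.

Insert 3: appended to row 1. P = [[3]].
Insert 1: 1 bumps 3 from row 1; 3 starts row 2. P = [[1], [3]].
Insert 6: appended to row 1. P = [[1, 6], [3]].
Insert 5: 5 bumps 6 from row 1; 6 appends to row 2. P = [[1, 5], [3, 6]].
Insert 7: appended to row 1. P = [[1, 5, 7], [3, 6]].
Insert 2: 2 bumps 5 from row 1; 5 bumps 6 from row 2; 6 starts row 3. P = [[1, 2, 7], [3, 5], [6]].
Insert 4: 4 bumps 7 from row 1; 7 appends to row 2. P = [[1, 2, 4], [3, 5, 7], [6]].

So P = [[1, 2, 4], [3, 5, 7], [6]], Q = [[1, 3, 5], [2, 4, 7], [6]].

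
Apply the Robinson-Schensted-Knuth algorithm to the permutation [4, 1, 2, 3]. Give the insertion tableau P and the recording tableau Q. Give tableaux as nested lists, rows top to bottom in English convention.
Insert each entry of the permutation into P by Schensted row insertion, recording in Q the position of each new cell.

Insert 4: appended to row 1. P = [[4]], Q = [[1]].
Insert 1: 1 bumps 4 from row 1; 4 starts row 2. P = [[1], [4]], Q = [[1], [2]].
Insert 2: appended to row 1. P = [[1, 2], [4]], Q = [[1, 3], [2]].
Insert 3: appended to row 1. P = [[1, 2, 3], [4]], Q = [[1, 3, 4], [2]].

So P = [[1, 2, 3], [4]], Q = [[1, 3, 4], [2]].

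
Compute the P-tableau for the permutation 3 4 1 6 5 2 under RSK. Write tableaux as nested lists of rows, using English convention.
P = [[1, 2, 5], [3, 4], [6]]

Insert 3: appended to row 1. P = [[3]].
Insert 4: appended to row 1. P = [[3, 4]].
Insert 1: 1 bumps 3 from row 1; 3 starts row 2. P = [[1, 4], [3]].
Insert 6: appended to row 1. P = [[1, 4, 6], [3]].
Insert 5: 5 bumps 6 from row 1; 6 appends to row 2. P = [[1, 4, 5], [3, 6]].
Insert 2: 2 bumps 4 from row 1; 4 bumps 6 from row 2; 6 starts row 3. P = [[1, 2, 5], [3, 4], [6]].

So P = [[1, 2, 5], [3, 4], [6]].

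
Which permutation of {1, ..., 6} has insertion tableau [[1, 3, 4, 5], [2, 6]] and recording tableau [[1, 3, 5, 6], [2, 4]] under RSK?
Reverse the RSK construction: for i from n down to 1, find the cell of Q containing i, remove the entry at that cell from P, and reverse-bump it up through P; the value ejected from row 1 is w(i).

Step i=6: Q has 6 at row 1, column 4; remove that cell from P, ejecting 5. So w(6) = 5. P is now [[1, 3, 4], [2, 6]].
Step i=5: Q has 5 at row 1, column 3; remove that cell from P, ejecting 4. So w(5) = 4. P is now [[1, 3], [2, 6]].
Step i=4: Q has 4 at row 2, column 2; remove 6 from row 2 of P and reverse-bump: 6 enters row 1 and ejects 3. So w(4) = 3. P is now [[1, 6], [2]].
Step i=3: Q has 3 at row 1, column 2; remove that cell from P, ejecting 6. So w(3) = 6. P is now [[1], [2]].
Step i=2: Q has 2 at row 2, column 1; remove 2 from row 2 of P and reverse-bump: 2 enters row 1 and ejects 1. So w(2) = 1. P is now [[2]].
Step i=1: Q has 1 at row 1, column 1; remove that cell from P, ejecting 2. So w(1) = 2. P is now [].

So w = 2 1 6 3 4 5.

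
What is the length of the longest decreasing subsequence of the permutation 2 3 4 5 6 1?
2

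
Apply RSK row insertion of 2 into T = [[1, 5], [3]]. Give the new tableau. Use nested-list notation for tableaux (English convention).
In row 1, 2 replaces 5 (the leftmost entry greater than 2); 5 is bumped to row 2. 5 is appended to row 2. The new tableau is [[1, 2], [3, 5]].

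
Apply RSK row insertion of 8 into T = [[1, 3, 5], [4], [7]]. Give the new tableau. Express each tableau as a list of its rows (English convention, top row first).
8 is larger than every entry of row 1, so it is appended to row 1. The new tableau is [[1, 3, 5, 8], [4], [7]].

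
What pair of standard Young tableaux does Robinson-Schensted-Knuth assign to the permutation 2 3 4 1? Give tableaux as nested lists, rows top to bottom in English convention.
P = [[1, 3, 4], [2]], Q = [[1, 2, 3], [4]]

Insert each entry of the permutation into P by Schensted row insertion, recording in Q the position of each new cell.

Insert 2: appended to row 1. P = [[2]], Q = [[1]].
Insert 3: appended to row 1. P = [[2, 3]], Q = [[1, 2]].
Insert 4: appended to row 1. P = [[2, 3, 4]], Q = [[1, 2, 3]].
Insert 1: 1 bumps 2 from row 1; 2 starts row 2. P = [[1, 3, 4], [2]], Q = [[1, 2, 3], [4]].

So P = [[1, 3, 4], [2]], Q = [[1, 2, 3], [4]].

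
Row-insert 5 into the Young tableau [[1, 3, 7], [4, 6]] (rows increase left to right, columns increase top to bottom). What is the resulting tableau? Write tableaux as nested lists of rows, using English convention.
[[1, 3, 5], [4, 6, 7]]

In row 1, 5 replaces 7 (the leftmost entry greater than 5); 7 is bumped to row 2. 7 is appended to row 2. The new tableau is [[1, 3, 5], [4, 6, 7]].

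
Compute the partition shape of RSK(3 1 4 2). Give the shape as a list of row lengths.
[2, 2]

Row-insert each entry into an empty tableau.

After inserting 3: P = [[3]].
After inserting 1: P = [[1], [3]].
After inserting 4: P = [[1, 4], [3]].
After inserting 2: P = [[1, 2], [3, 4]].

The final insertion tableau P = [[1, 2], [3, 4]] has shape [2, 2].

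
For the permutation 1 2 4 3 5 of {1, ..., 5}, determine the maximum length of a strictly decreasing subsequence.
2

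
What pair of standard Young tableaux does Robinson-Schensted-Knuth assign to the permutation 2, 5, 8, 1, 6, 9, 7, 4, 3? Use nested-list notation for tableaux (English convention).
Insert each entry of the permutation into P by Schensted row insertion, recording in Q the position of each new cell.

Insert 2: appended to row 1. P = [[2]], Q = [[1]].
Insert 5: appended to row 1. P = [[2, 5]], Q = [[1, 2]].
Insert 8: appended to row 1. P = [[2, 5, 8]], Q = [[1, 2, 3]].
Insert 1: 1 bumps 2 from row 1; 2 starts row 2. P = [[1, 5, 8], [2]], Q = [[1, 2, 3], [4]].
Insert 6: 6 bumps 8 from row 1; 8 appends to row 2. P = [[1, 5, 6], [2, 8]], Q = [[1, 2, 3], [4, 5]].
Insert 9: appended to row 1. P = [[1, 5, 6, 9], [2, 8]], Q = [[1, 2, 3, 6], [4, 5]].
Insert 7: 7 bumps 9 from row 1; 9 appends to row 2. P = [[1, 5, 6, 7], [2, 8, 9]], Q = [[1, 2, 3, 6], [4, 5, 7]].
Insert 4: 4 bumps 5 from row 1; 5 bumps 8 from row 2; 8 starts row 3. P = [[1, 4, 6, 7], [2, 5, 9], [8]], Q = [[1, 2, 3, 6], [4, 5, 7], [8]].
Insert 3: 3 bumps 4 from row 1; 4 bumps 5 from row 2; 5 bumps 8 from row 3; 8 starts row 4. P = [[1, 3, 6, 7], [2, 4, 9], [5], [8]], Q = [[1, 2, 3, 6], [4, 5, 7], [8], [9]].

So P = [[1, 3, 6, 7], [2, 4, 9], [5], [8]], Q = [[1, 2, 3, 6], [4, 5, 7], [8], [9]].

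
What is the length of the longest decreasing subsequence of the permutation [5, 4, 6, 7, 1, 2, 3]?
3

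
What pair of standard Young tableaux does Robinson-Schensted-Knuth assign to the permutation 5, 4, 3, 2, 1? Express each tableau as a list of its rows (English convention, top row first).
P = [[1], [2], [3], [4], [5]], Q = [[1], [2], [3], [4], [5]]

Insert each entry of the permutation into P by Schensted row insertion, recording in Q the position of each new cell.

Insert 5: appended to row 1. P = [[5]], Q = [[1]].
Insert 4: 4 bumps 5 from row 1; 5 starts row 2. P = [[4], [5]], Q = [[1], [2]].
Insert 3: 3 bumps 4 from row 1; 4 bumps 5 from row 2; 5 starts row 3. P = [[3], [4], [5]], Q = [[1], [2], [3]].
Insert 2: 2 bumps 3 from row 1; 3 bumps 4 from row 2; 4 bumps 5 from row 3; 5 starts row 4. P = [[2], [3], [4], [5]], Q = [[1], [2], [3], [4]].
Insert 1: 1 bumps 2 from row 1; 2 bumps 3 from row 2; 3 bumps 4 from row 3; 4 bumps 5 from row 4; 5 starts row 5. P = [[1], [2], [3], [4], [5]], Q = [[1], [2], [3], [4], [5]].

So P = [[1], [2], [3], [4], [5]], Q = [[1], [2], [3], [4], [5]].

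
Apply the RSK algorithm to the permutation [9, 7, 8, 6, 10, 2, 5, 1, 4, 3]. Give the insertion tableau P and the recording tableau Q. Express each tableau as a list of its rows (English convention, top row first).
Insert each entry of the permutation into P by Schensted row insertion, recording in Q the position of each new cell.

Insert 9: appended to row 1. P = [[9]].
Insert 7: 7 bumps 9 from row 1; 9 starts row 2. P = [[7], [9]].
Insert 8: appended to row 1. P = [[7, 8], [9]].
Insert 6: 6 bumps 7 from row 1; 7 bumps 9 from row 2; 9 starts row 3. P = [[6, 8], [7], [9]].
Insert 10: appended to row 1. P = [[6, 8, 10], [7], [9]].
Insert 2: 2 bumps 6 from row 1; 6 bumps 7 from row 2; 7 bumps 9 from row 3; 9 starts row 4. P = [[2, 8, 10], [6], [7], [9]].
Insert 5: 5 bumps 8 from row 1; 8 appends to row 2. P = [[2, 5, 10], [6, 8], [7], [9]].
Insert 1: 1 bumps 2 from row 1; 2 bumps 6 from row 2; 6 bumps 7 from row 3; 7 bumps 9 from row 4; 9 starts row 5. P = [[1, 5, 10], [2, 8], [6], [7], [9]].
Insert 4: 4 bumps 5 from row 1; 5 bumps 8 from row 2; 8 appends to row 3. P = [[1, 4, 10], [2, 5], [6, 8], [7], [9]].
Insert 3: 3 bumps 4 from row 1; 4 bumps 5 from row 2; 5 bumps 6 from row 3; 6 bumps 7 from row 4; 7 bumps 9 from row 5; 9 starts row 6. P = [[1, 3, 10], [2, 4], [5, 8], [6], [7], [9]].

So P = [[1, 3, 10], [2, 4], [5, 8], [6], [7], [9]], Q = [[1, 3, 5], [2, 7], [4, 9], [6], [8], [10]].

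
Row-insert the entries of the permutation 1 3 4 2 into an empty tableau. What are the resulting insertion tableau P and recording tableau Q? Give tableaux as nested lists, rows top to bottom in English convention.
Insert each entry of the permutation into P by Schensted row insertion, recording in Q the position of each new cell.

Insert 1: appended to row 1. P = [[1]].
Insert 3: appended to row 1. P = [[1, 3]].
Insert 4: appended to row 1. P = [[1, 3, 4]].
Insert 2: 2 bumps 3 from row 1; 3 starts row 2. P = [[1, 2, 4], [3]].

So P = [[1, 2, 4], [3]], Q = [[1, 2, 3], [4]].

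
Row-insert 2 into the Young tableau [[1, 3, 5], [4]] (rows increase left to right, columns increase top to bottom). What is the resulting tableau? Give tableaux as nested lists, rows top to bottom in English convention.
In row 1, 2 replaces 3 (the leftmost entry greater than 2); 3 is bumped to row 2. In row 2, 3 replaces 4 (the leftmost entry greater than 3); 4 is bumped to row 3. 4 starts a new row 3. The new tableau is [[1, 2, 5], [3], [4]].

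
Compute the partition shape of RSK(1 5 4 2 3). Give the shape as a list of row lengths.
RSK row insertion gives P = [[1, 2, 3], [4], [5]], which has shape [3, 1, 1].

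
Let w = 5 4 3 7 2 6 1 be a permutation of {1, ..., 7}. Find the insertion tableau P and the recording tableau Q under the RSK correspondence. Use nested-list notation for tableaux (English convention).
Insert each entry of the permutation into P by Schensted row insertion, recording in Q the position of each new cell.

Insert 5: appended to row 1. P = [[5]].
Insert 4: 4 bumps 5 from row 1; 5 starts row 2. P = [[4], [5]].
Insert 3: 3 bumps 4 from row 1; 4 bumps 5 from row 2; 5 starts row 3. P = [[3], [4], [5]].
Insert 7: appended to row 1. P = [[3, 7], [4], [5]].
Insert 2: 2 bumps 3 from row 1; 3 bumps 4 from row 2; 4 bumps 5 from row 3; 5 starts row 4. P = [[2, 7], [3], [4], [5]].
Insert 6: 6 bumps 7 from row 1; 7 appends to row 2. P = [[2, 6], [3, 7], [4], [5]].
Insert 1: 1 bumps 2 from row 1; 2 bumps 3 from row 2; 3 bumps 4 from row 3; 4 bumps 5 from row 4; 5 starts row 5. P = [[1, 6], [2, 7], [3], [4], [5]].

So P = [[1, 6], [2, 7], [3], [4], [5]], Q = [[1, 4], [2, 6], [3], [5], [7]].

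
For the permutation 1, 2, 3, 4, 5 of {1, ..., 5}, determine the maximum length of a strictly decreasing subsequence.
1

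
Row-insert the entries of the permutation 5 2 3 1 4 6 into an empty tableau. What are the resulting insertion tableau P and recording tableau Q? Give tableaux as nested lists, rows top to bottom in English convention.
Insert each entry of the permutation into P by Schensted row insertion, recording in Q the position of each new cell.

Insert 5: appended to row 1. P = [[5]].
Insert 2: 2 bumps 5 from row 1; 5 starts row 2. P = [[2], [5]].
Insert 3: appended to row 1. P = [[2, 3], [5]].
Insert 1: 1 bumps 2 from row 1; 2 bumps 5 from row 2; 5 starts row 3. P = [[1, 3], [2], [5]].
Insert 4: appended to row 1. P = [[1, 3, 4], [2], [5]].
Insert 6: appended to row 1. P = [[1, 3, 4, 6], [2], [5]].

So P = [[1, 3, 4, 6], [2], [5]], Q = [[1, 3, 5, 6], [2], [4]].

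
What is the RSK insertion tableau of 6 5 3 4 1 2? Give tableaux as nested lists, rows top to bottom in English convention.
Insert 6: appended to row 1. P = [[6]].
Insert 5: 5 bumps 6 from row 1; 6 starts row 2. P = [[5], [6]].
Insert 3: 3 bumps 5 from row 1; 5 bumps 6 from row 2; 6 starts row 3. P = [[3], [5], [6]].
Insert 4: appended to row 1. P = [[3, 4], [5], [6]].
Insert 1: 1 bumps 3 from row 1; 3 bumps 5 from row 2; 5 bumps 6 from row 3; 6 starts row 4. P = [[1, 4], [3], [5], [6]].
Insert 2: 2 bumps 4 from row 1; 4 appends to row 2. P = [[1, 2], [3, 4], [5], [6]].

So P = [[1, 2], [3, 4], [5], [6]].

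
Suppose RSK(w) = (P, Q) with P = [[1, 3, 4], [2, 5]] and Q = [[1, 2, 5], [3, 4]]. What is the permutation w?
Reverse the RSK construction: for i from n down to 1, find the cell of Q containing i, remove the entry at that cell from P, and reverse-bump it up through P; the value ejected from row 1 is w(i).

Step i=5: Q has 5 at row 1, column 3; remove that cell from P, ejecting 4. So w(5) = 4. P is now [[1, 3], [2, 5]].
Step i=4: Q has 4 at row 2, column 2; remove 5 from row 2 of P and reverse-bump: 5 enters row 1 and ejects 3. So w(4) = 3. P is now [[1, 5], [2]].
Step i=3: Q has 3 at row 2, column 1; remove 2 from row 2 of P and reverse-bump: 2 enters row 1 and ejects 1. So w(3) = 1. P is now [[2, 5]].
Step i=2: Q has 2 at row 1, column 2; remove that cell from P, ejecting 5. So w(2) = 5. P is now [[2]].
Step i=1: Q has 1 at row 1, column 1; remove that cell from P, ejecting 2. So w(1) = 2. P is now [].

So w = 2 5 1 3 4.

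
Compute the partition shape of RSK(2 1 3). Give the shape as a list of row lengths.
Row-insert each entry into an empty tableau.

After inserting 2: P = [[2]].
After inserting 1: P = [[1], [2]].
After inserting 3: P = [[1, 3], [2]].

The final insertion tableau P = [[1, 3], [2]] has shape [2, 1].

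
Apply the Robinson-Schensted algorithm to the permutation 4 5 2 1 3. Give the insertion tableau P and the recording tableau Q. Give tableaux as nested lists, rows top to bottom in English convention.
P = [[1, 3], [2, 5], [4]], Q = [[1, 2], [3, 5], [4]]

Insert each entry of the permutation into P by Schensted row insertion, recording in Q the position of each new cell.

Insert 4: appended to row 1. P = [[4]], Q = [[1]].
Insert 5: appended to row 1. P = [[4, 5]], Q = [[1, 2]].
Insert 2: 2 bumps 4 from row 1; 4 starts row 2. P = [[2, 5], [4]], Q = [[1, 2], [3]].
Insert 1: 1 bumps 2 from row 1; 2 bumps 4 from row 2; 4 starts row 3. P = [[1, 5], [2], [4]], Q = [[1, 2], [3], [4]].
Insert 3: 3 bumps 5 from row 1; 5 appends to row 2. P = [[1, 3], [2, 5], [4]], Q = [[1, 2], [3, 5], [4]].

So P = [[1, 3], [2, 5], [4]], Q = [[1, 2], [3, 5], [4]].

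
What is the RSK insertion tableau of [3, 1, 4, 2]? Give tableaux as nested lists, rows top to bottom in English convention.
P = [[1, 2], [3, 4]]

Insert 3: appended to row 1. P = [[3]].
Insert 1: 1 bumps 3 from row 1; 3 starts row 2. P = [[1], [3]].
Insert 4: appended to row 1. P = [[1, 4], [3]].
Insert 2: 2 bumps 4 from row 1; 4 appends to row 2. P = [[1, 2], [3, 4]].

So P = [[1, 2], [3, 4]].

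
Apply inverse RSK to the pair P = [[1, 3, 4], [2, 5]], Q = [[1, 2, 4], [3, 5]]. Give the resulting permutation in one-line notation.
2 3 1 5 4

Reverse the RSK construction: for i from n down to 1, find the cell of Q containing i, remove the entry at that cell from P, and reverse-bump it up through P; the value ejected from row 1 is w(i).

Step i=5: Q has 5 at row 2, column 2; remove 5 from row 2 of P and reverse-bump: 5 enters row 1 and ejects 4. So w(5) = 4. P is now [[1, 3, 5], [2]].
Step i=4: Q has 4 at row 1, column 3; remove that cell from P, ejecting 5. So w(4) = 5. P is now [[1, 3], [2]].
Step i=3: Q has 3 at row 2, column 1; remove 2 from row 2 of P and reverse-bump: 2 enters row 1 and ejects 1. So w(3) = 1. P is now [[2, 3]].
Step i=2: Q has 2 at row 1, column 2; remove that cell from P, ejecting 3. So w(2) = 3. P is now [[2]].
Step i=1: Q has 1 at row 1, column 1; remove that cell from P, ejecting 2. So w(1) = 2. P is now [].

So w = 2 3 1 5 4.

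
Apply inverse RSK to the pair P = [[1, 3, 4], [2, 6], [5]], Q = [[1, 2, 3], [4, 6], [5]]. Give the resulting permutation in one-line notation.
2 5 6 3 1 4

Reverse the RSK construction: for i from n down to 1, find the cell of Q containing i, remove the entry at that cell from P, and reverse-bump it up through P; the value ejected from row 1 is w(i).

Step i=6: Q has 6 at row 2, column 2; remove 6 from row 2 of P and reverse-bump: 6 enters row 1 and ejects 4. So w(6) = 4. P is now [[1, 3, 6], [2], [5]].
Step i=5: Q has 5 at row 3, column 1; remove 5 from row 3 of P and reverse-bump: 5 enters row 2 and ejects 2; 2 enters row 1 and ejects 1. So w(5) = 1. P is now [[2, 3, 6], [5]].
Step i=4: Q has 4 at row 2, column 1; remove 5 from row 2 of P and reverse-bump: 5 enters row 1 and ejects 3. So w(4) = 3. P is now [[2, 5, 6]].
Step i=3: Q has 3 at row 1, column 3; remove that cell from P, ejecting 6. So w(3) = 6. P is now [[2, 5]].
Step i=2: Q has 2 at row 1, column 2; remove that cell from P, ejecting 5. So w(2) = 5. P is now [[2]].
Step i=1: Q has 1 at row 1, column 1; remove that cell from P, ejecting 2. So w(1) = 2. P is now [].

So w = 2 5 6 3 1 4.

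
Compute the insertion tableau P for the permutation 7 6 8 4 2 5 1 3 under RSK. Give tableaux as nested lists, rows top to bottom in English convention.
Insert 7: appended to row 1. P = [[7]].
Insert 6: 6 bumps 7 from row 1; 7 starts row 2. P = [[6], [7]].
Insert 8: appended to row 1. P = [[6, 8], [7]].
Insert 4: 4 bumps 6 from row 1; 6 bumps 7 from row 2; 7 starts row 3. P = [[4, 8], [6], [7]].
Insert 2: 2 bumps 4 from row 1; 4 bumps 6 from row 2; 6 bumps 7 from row 3; 7 starts row 4. P = [[2, 8], [4], [6], [7]].
Insert 5: 5 bumps 8 from row 1; 8 appends to row 2. P = [[2, 5], [4, 8], [6], [7]].
Insert 1: 1 bumps 2 from row 1; 2 bumps 4 from row 2; 4 bumps 6 from row 3; 6 bumps 7 from row 4; 7 starts row 5. P = [[1, 5], [2, 8], [4], [6], [7]].
Insert 3: 3 bumps 5 from row 1; 5 bumps 8 from row 2; 8 appends to row 3. P = [[1, 3], [2, 5], [4, 8], [6], [7]].

So P = [[1, 3], [2, 5], [4, 8], [6], [7]].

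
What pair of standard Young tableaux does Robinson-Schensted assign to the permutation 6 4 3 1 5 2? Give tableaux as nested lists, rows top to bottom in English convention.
Insert each entry of the permutation into P by Schensted row insertion, recording in Q the position of each new cell.

Insert 6: appended to row 1. P = [[6]], Q = [[1]].
Insert 4: 4 bumps 6 from row 1; 6 starts row 2. P = [[4], [6]], Q = [[1], [2]].
Insert 3: 3 bumps 4 from row 1; 4 bumps 6 from row 2; 6 starts row 3. P = [[3], [4], [6]], Q = [[1], [2], [3]].
Insert 1: 1 bumps 3 from row 1; 3 bumps 4 from row 2; 4 bumps 6 from row 3; 6 starts row 4. P = [[1], [3], [4], [6]], Q = [[1], [2], [3], [4]].
Insert 5: appended to row 1. P = [[1, 5], [3], [4], [6]], Q = [[1, 5], [2], [3], [4]].
Insert 2: 2 bumps 5 from row 1; 5 appends to row 2. P = [[1, 2], [3, 5], [4], [6]], Q = [[1, 5], [2, 6], [3], [4]].

So P = [[1, 2], [3, 5], [4], [6]], Q = [[1, 5], [2, 6], [3], [4]].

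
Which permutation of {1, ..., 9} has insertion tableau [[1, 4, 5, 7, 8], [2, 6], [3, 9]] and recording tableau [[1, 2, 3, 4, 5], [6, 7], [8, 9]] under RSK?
3 4 6 7 9 2 8 1 5

Reverse RSK: for i = n, n-1, ..., 1, locate i in Q, remove the corresponding corner cell from P, and reverse-bump its entry up through P; the value ejected from row 1 is w(i).

So w = 3 4 6 7 9 2 8 1 5.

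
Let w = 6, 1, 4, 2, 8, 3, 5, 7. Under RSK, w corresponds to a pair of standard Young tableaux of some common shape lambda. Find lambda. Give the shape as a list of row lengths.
[5, 2, 1]

Row-insert each entry into an empty tableau.

After inserting 6: P = [[6]].
After inserting 1: P = [[1], [6]].
After inserting 4: P = [[1, 4], [6]].
After inserting 2: P = [[1, 2], [4], [6]].
After inserting 8: P = [[1, 2, 8], [4], [6]].
After inserting 3: P = [[1, 2, 3], [4, 8], [6]].
After inserting 5: P = [[1, 2, 3, 5], [4, 8], [6]].
After inserting 7: P = [[1, 2, 3, 5, 7], [4, 8], [6]].

The final insertion tableau P = [[1, 2, 3, 5, 7], [4, 8], [6]] has shape [5, 2, 1].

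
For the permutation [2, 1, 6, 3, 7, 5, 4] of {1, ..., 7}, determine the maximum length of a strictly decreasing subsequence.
3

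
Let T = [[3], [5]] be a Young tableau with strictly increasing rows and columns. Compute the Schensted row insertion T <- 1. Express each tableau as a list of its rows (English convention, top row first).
In row 1, 1 replaces 3 (the leftmost entry greater than 1); 3 is bumped to row 2. In row 2, 3 replaces 5 (the leftmost entry greater than 3); 5 is bumped to row 3. 5 starts a new row 3. The new tableau is [[1], [3], [5]].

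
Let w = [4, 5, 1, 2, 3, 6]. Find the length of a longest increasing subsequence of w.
4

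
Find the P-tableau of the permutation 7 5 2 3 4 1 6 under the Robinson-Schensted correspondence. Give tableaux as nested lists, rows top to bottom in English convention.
P = [[1, 3, 4, 6], [2], [5], [7]]

After inserting 7: P = [[7]].
After inserting 5: P = [[5], [7]].
After inserting 2: P = [[2], [5], [7]].
After inserting 3: P = [[2, 3], [5], [7]].
After inserting 4: P = [[2, 3, 4], [5], [7]].
After inserting 1: P = [[1, 3, 4], [2], [5], [7]].
After inserting 6: P = [[1, 3, 4, 6], [2], [5], [7]].

So P = [[1, 3, 4, 6], [2], [5], [7]].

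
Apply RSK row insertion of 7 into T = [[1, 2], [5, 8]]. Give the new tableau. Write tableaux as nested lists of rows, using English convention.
[[1, 2, 7], [5, 8]]

7 is larger than every entry of row 1, so it is appended to row 1. The new tableau is [[1, 2, 7], [5, 8]].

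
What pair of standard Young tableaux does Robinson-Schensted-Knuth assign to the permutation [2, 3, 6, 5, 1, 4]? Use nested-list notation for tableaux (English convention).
P = [[1, 3, 4], [2, 5], [6]], Q = [[1, 2, 3], [4, 6], [5]]

Insert each entry of the permutation into P by Schensted row insertion, recording in Q the position of each new cell.

Insert 2: appended to row 1. P = [[2]].
Insert 3: appended to row 1. P = [[2, 3]].
Insert 6: appended to row 1. P = [[2, 3, 6]].
Insert 5: 5 bumps 6 from row 1; 6 starts row 2. P = [[2, 3, 5], [6]].
Insert 1: 1 bumps 2 from row 1; 2 bumps 6 from row 2; 6 starts row 3. P = [[1, 3, 5], [2], [6]].
Insert 4: 4 bumps 5 from row 1; 5 appends to row 2. P = [[1, 3, 4], [2, 5], [6]].

So P = [[1, 3, 4], [2, 5], [6]], Q = [[1, 2, 3], [4, 6], [5]].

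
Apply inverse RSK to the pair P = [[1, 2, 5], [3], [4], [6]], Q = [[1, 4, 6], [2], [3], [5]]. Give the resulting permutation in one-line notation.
6 4 1 3 2 5

Reverse the RSK construction: for i from n down to 1, find the cell of Q containing i, remove the entry at that cell from P, and reverse-bump it up through P; the value ejected from row 1 is w(i).

Step i=6: Q has 6 at row 1, column 3; remove that cell from P, ejecting 5. So w(6) = 5. P is now [[1, 2], [3], [4], [6]].
Step i=5: Q has 5 at row 4, column 1; remove 6 from row 4 of P and reverse-bump: 6 enters row 3 and ejects 4; 4 enters row 2 and ejects 3; 3 enters row 1 and ejects 2. So w(5) = 2. P is now [[1, 3], [4], [6]].
Step i=4: Q has 4 at row 1, column 2; remove that cell from P, ejecting 3. So w(4) = 3. P is now [[1], [4], [6]].
Step i=3: Q has 3 at row 3, column 1; remove 6 from row 3 of P and reverse-bump: 6 enters row 2 and ejects 4; 4 enters row 1 and ejects 1. So w(3) = 1. P is now [[4], [6]].
Step i=2: Q has 2 at row 2, column 1; remove 6 from row 2 of P and reverse-bump: 6 enters row 1 and ejects 4. So w(2) = 4. P is now [[6]].
Step i=1: Q has 1 at row 1, column 1; remove that cell from P, ejecting 6. So w(1) = 6. P is now [].

So w = 6 4 1 3 2 5.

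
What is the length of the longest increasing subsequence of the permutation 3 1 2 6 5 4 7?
4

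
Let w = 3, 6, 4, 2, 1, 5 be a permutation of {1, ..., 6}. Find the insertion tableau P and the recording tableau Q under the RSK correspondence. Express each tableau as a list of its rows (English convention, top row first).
P = [[1, 4, 5], [2], [3], [6]], Q = [[1, 2, 6], [3], [4], [5]]

Insert each entry of the permutation into P by Schensted row insertion, recording in Q the position of each new cell.

Insert 3: appended to row 1. P = [[3]], Q = [[1]].
Insert 6: appended to row 1. P = [[3, 6]], Q = [[1, 2]].
Insert 4: 4 bumps 6 from row 1; 6 starts row 2. P = [[3, 4], [6]], Q = [[1, 2], [3]].
Insert 2: 2 bumps 3 from row 1; 3 bumps 6 from row 2; 6 starts row 3. P = [[2, 4], [3], [6]], Q = [[1, 2], [3], [4]].
Insert 1: 1 bumps 2 from row 1; 2 bumps 3 from row 2; 3 bumps 6 from row 3; 6 starts row 4. P = [[1, 4], [2], [3], [6]], Q = [[1, 2], [3], [4], [5]].
Insert 5: appended to row 1. P = [[1, 4, 5], [2], [3], [6]], Q = [[1, 2, 6], [3], [4], [5]].

So P = [[1, 4, 5], [2], [3], [6]], Q = [[1, 2, 6], [3], [4], [5]].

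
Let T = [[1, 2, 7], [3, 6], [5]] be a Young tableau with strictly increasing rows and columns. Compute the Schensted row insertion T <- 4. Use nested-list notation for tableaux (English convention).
In row 1, 4 replaces 7 (the leftmost entry greater than 4); 7 is bumped to row 2. 7 is appended to row 2. The new tableau is [[1, 2, 4], [3, 6, 7], [5]].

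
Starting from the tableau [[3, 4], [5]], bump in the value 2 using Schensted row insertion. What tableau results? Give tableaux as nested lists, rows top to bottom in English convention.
[[2, 4], [3], [5]]

In row 1, 2 replaces 3 (the leftmost entry greater than 2); 3 is bumped to row 2. In row 2, 3 replaces 5 (the leftmost entry greater than 3); 5 is bumped to row 3. 5 starts a new row 3. The new tableau is [[2, 4], [3], [5]].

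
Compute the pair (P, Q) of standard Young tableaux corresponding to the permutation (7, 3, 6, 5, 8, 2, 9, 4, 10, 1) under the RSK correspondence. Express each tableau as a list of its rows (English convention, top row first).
P = [[1, 4, 8, 9, 10], [2, 5], [3], [6], [7]], Q = [[1, 3, 5, 7, 9], [2, 8], [4], [6], [10]]

Insert each entry of the permutation into P by Schensted row insertion, recording in Q the position of each new cell.

Insert 7: appended to row 1. P = [[7]].
Insert 3: 3 bumps 7 from row 1; 7 starts row 2. P = [[3], [7]].
Insert 6: appended to row 1. P = [[3, 6], [7]].
Insert 5: 5 bumps 6 from row 1; 6 bumps 7 from row 2; 7 starts row 3. P = [[3, 5], [6], [7]].
Insert 8: appended to row 1. P = [[3, 5, 8], [6], [7]].
Insert 2: 2 bumps 3 from row 1; 3 bumps 6 from row 2; 6 bumps 7 from row 3; 7 starts row 4. P = [[2, 5, 8], [3], [6], [7]].
Insert 9: appended to row 1. P = [[2, 5, 8, 9], [3], [6], [7]].
Insert 4: 4 bumps 5 from row 1; 5 appends to row 2. P = [[2, 4, 8, 9], [3, 5], [6], [7]].
Insert 10: appended to row 1. P = [[2, 4, 8, 9, 10], [3, 5], [6], [7]].
Insert 1: 1 bumps 2 from row 1; 2 bumps 3 from row 2; 3 bumps 6 from row 3; 6 bumps 7 from row 4; 7 starts row 5. P = [[1, 4, 8, 9, 10], [2, 5], [3], [6], [7]].

So P = [[1, 4, 8, 9, 10], [2, 5], [3], [6], [7]], Q = [[1, 3, 5, 7, 9], [2, 8], [4], [6], [10]].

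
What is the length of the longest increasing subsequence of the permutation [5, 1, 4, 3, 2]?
2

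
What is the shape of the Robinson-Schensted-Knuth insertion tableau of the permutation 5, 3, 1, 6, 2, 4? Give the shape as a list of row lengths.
[3, 2, 1]

RSK row insertion gives P = [[1, 2, 4], [3, 6], [5]], which has shape [3, 2, 1].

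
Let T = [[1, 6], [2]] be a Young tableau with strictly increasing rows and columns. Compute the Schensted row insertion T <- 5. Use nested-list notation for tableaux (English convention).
In row 1, 5 replaces 6 (the leftmost entry greater than 5); 6 is bumped to row 2. 6 is appended to row 2. The new tableau is [[1, 5], [2, 6]].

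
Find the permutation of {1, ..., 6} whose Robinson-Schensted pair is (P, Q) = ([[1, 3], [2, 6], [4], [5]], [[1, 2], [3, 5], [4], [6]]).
5 6 4 2 3 1

Reverse the RSK construction: for i from n down to 1, find the cell of Q containing i, remove the entry at that cell from P, and reverse-bump it up through P; the value ejected from row 1 is w(i).

Step i=6: Q has 6 at row 4, column 1; remove 5 from row 4 of P and reverse-bump: 5 enters row 3 and ejects 4; 4 enters row 2 and ejects 2; 2 enters row 1 and ejects 1. So w(6) = 1. P is now [[2, 3], [4, 6], [5]].
Step i=5: Q has 5 at row 2, column 2; remove 6 from row 2 of P and reverse-bump: 6 enters row 1 and ejects 3. So w(5) = 3. P is now [[2, 6], [4], [5]].
Step i=4: Q has 4 at row 3, column 1; remove 5 from row 3 of P and reverse-bump: 5 enters row 2 and ejects 4; 4 enters row 1 and ejects 2. So w(4) = 2. P is now [[4, 6], [5]].
Step i=3: Q has 3 at row 2, column 1; remove 5 from row 2 of P and reverse-bump: 5 enters row 1 and ejects 4. So w(3) = 4. P is now [[5, 6]].
Step i=2: Q has 2 at row 1, column 2; remove that cell from P, ejecting 6. So w(2) = 6. P is now [[5]].
Step i=1: Q has 1 at row 1, column 1; remove that cell from P, ejecting 5. So w(1) = 5. P is now [].

So w = 5 6 4 2 3 1.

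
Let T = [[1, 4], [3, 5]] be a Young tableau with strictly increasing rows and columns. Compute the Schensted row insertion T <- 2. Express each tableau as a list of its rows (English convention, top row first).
In row 1, 2 replaces 4 (the leftmost entry greater than 2); 4 is bumped to row 2. In row 2, 4 replaces 5 (the leftmost entry greater than 4); 5 is bumped to row 3. 5 starts a new row 3. The new tableau is [[1, 2], [3, 4], [5]].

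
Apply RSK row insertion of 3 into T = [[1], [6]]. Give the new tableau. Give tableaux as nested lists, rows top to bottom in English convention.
3 is larger than every entry of row 1, so it is appended to row 1. The new tableau is [[1, 3], [6]].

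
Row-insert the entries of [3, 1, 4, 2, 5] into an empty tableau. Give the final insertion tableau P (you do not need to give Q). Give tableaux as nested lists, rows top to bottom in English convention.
Insert 3: appended to row 1. P = [[3]].
Insert 1: 1 bumps 3 from row 1; 3 starts row 2. P = [[1], [3]].
Insert 4: appended to row 1. P = [[1, 4], [3]].
Insert 2: 2 bumps 4 from row 1; 4 appends to row 2. P = [[1, 2], [3, 4]].
Insert 5: appended to row 1. P = [[1, 2, 5], [3, 4]].

So P = [[1, 2, 5], [3, 4]].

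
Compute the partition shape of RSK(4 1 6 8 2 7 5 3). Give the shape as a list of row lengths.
[3, 3, 1, 1]

Row-insert each entry into an empty tableau.

After inserting 4: P = [[4]].
After inserting 1: P = [[1], [4]].
After inserting 6: P = [[1, 6], [4]].
After inserting 8: P = [[1, 6, 8], [4]].
After inserting 2: P = [[1, 2, 8], [4, 6]].
After inserting 7: P = [[1, 2, 7], [4, 6, 8]].
After inserting 5: P = [[1, 2, 5], [4, 6, 7], [8]].
After inserting 3: P = [[1, 2, 3], [4, 5, 7], [6], [8]].

The final insertion tableau P = [[1, 2, 3], [4, 5, 7], [6], [8]] has shape [3, 3, 1, 1].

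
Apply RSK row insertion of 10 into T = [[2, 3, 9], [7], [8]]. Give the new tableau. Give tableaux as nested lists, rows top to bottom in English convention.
10 is larger than every entry of row 1, so it is appended to row 1. The new tableau is [[2, 3, 9, 10], [7], [8]].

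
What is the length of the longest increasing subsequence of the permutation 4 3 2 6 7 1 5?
3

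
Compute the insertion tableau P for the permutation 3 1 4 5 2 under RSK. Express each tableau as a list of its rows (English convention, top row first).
Insert 3: appended to row 1. P = [[3]].
Insert 1: 1 bumps 3 from row 1; 3 starts row 2. P = [[1], [3]].
Insert 4: appended to row 1. P = [[1, 4], [3]].
Insert 5: appended to row 1. P = [[1, 4, 5], [3]].
Insert 2: 2 bumps 4 from row 1; 4 appends to row 2. P = [[1, 2, 5], [3, 4]].

So P = [[1, 2, 5], [3, 4]].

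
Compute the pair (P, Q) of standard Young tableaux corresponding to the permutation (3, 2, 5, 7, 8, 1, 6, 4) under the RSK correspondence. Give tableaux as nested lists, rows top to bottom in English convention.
P = [[1, 4, 6, 8], [2, 5], [3, 7]], Q = [[1, 3, 4, 5], [2, 7], [6, 8]]

Insert each entry of the permutation into P by Schensted row insertion, recording in Q the position of each new cell.

Insert 3: appended to row 1. P = [[3]].
Insert 2: 2 bumps 3 from row 1; 3 starts row 2. P = [[2], [3]].
Insert 5: appended to row 1. P = [[2, 5], [3]].
Insert 7: appended to row 1. P = [[2, 5, 7], [3]].
Insert 8: appended to row 1. P = [[2, 5, 7, 8], [3]].
Insert 1: 1 bumps 2 from row 1; 2 bumps 3 from row 2; 3 starts row 3. P = [[1, 5, 7, 8], [2], [3]].
Insert 6: 6 bumps 7 from row 1; 7 appends to row 2. P = [[1, 5, 6, 8], [2, 7], [3]].
Insert 4: 4 bumps 5 from row 1; 5 bumps 7 from row 2; 7 appends to row 3. P = [[1, 4, 6, 8], [2, 5], [3, 7]].

So P = [[1, 4, 6, 8], [2, 5], [3, 7]], Q = [[1, 3, 4, 5], [2, 7], [6, 8]].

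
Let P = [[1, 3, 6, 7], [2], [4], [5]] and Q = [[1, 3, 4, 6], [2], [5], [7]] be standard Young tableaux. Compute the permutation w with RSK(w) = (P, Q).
5 2 4 6 3 7 1

Reverse the RSK construction: for i from n down to 1, find the cell of Q containing i, remove the entry at that cell from P, and reverse-bump it up through P; the value ejected from row 1 is w(i).

Step i=7: Q has 7 at row 4, column 1; remove 5 from row 4 of P and reverse-bump: 5 enters row 3 and ejects 4; 4 enters row 2 and ejects 2; 2 enters row 1 and ejects 1. So w(7) = 1. P is now [[2, 3, 6, 7], [4], [5]].
Step i=6: Q has 6 at row 1, column 4; remove that cell from P, ejecting 7. So w(6) = 7. P is now [[2, 3, 6], [4], [5]].
Step i=5: Q has 5 at row 3, column 1; remove 5 from row 3 of P and reverse-bump: 5 enters row 2 and ejects 4; 4 enters row 1 and ejects 3. So w(5) = 3. P is now [[2, 4, 6], [5]].
Step i=4: Q has 4 at row 1, column 3; remove that cell from P, ejecting 6. So w(4) = 6. P is now [[2, 4], [5]].
Step i=3: Q has 3 at row 1, column 2; remove that cell from P, ejecting 4. So w(3) = 4. P is now [[2], [5]].
Step i=2: Q has 2 at row 2, column 1; remove 5 from row 2 of P and reverse-bump: 5 enters row 1 and ejects 2. So w(2) = 2. P is now [[5]].
Step i=1: Q has 1 at row 1, column 1; remove that cell from P, ejecting 5. So w(1) = 5. P is now [].

So w = 5 2 4 6 3 7 1.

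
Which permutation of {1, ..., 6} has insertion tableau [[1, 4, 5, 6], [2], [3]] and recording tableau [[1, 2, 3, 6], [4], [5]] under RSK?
3 4 5 2 1 6

Reverse the RSK construction: for i from n down to 1, find the cell of Q containing i, remove the entry at that cell from P, and reverse-bump it up through P; the value ejected from row 1 is w(i).

Step i=6: Q has 6 at row 1, column 4; remove that cell from P, ejecting 6. So w(6) = 6. P is now [[1, 4, 5], [2], [3]].
Step i=5: Q has 5 at row 3, column 1; remove 3 from row 3 of P and reverse-bump: 3 enters row 2 and ejects 2; 2 enters row 1 and ejects 1. So w(5) = 1. P is now [[2, 4, 5], [3]].
Step i=4: Q has 4 at row 2, column 1; remove 3 from row 2 of P and reverse-bump: 3 enters row 1 and ejects 2. So w(4) = 2. P is now [[3, 4, 5]].
Step i=3: Q has 3 at row 1, column 3; remove that cell from P, ejecting 5. So w(3) = 5. P is now [[3, 4]].
Step i=2: Q has 2 at row 1, column 2; remove that cell from P, ejecting 4. So w(2) = 4. P is now [[3]].
Step i=1: Q has 1 at row 1, column 1; remove that cell from P, ejecting 3. So w(1) = 3. P is now [].

So w = 3 4 5 2 1 6.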